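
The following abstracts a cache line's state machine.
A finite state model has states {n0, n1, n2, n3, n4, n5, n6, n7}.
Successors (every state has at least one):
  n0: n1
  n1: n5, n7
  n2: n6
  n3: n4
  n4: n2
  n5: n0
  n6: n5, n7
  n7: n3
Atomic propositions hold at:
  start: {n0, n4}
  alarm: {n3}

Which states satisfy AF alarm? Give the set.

{n3, n7}

AF alarm: least fixpoint, start Z0 = {n3}, add states with every successor in Z. Z1 = {n3, n7}; fixed.
Sat(AF alarm) = {n3, n7}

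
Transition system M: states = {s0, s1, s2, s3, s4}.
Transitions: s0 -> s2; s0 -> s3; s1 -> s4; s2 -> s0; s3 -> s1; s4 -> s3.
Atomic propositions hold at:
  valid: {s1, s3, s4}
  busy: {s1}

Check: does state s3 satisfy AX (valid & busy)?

Sat(valid & busy) = {s1}
Sat(AX (valid & busy)) = {s : every successor in {s1}} = {s3}
s3 ∈ Sat(AX (valid & busy)) = {s3}, so the formula holds at s3.

Yes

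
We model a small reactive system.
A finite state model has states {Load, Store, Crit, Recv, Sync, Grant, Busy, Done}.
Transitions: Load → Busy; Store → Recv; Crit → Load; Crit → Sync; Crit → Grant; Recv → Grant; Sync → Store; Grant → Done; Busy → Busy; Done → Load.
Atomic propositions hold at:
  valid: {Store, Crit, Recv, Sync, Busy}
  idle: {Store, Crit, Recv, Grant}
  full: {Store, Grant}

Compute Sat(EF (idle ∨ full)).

{Store, Crit, Recv, Sync, Grant}

Sat(idle ∨ full) = {Store, Crit, Recv, Grant}
EF (idle ∨ full): least fixpoint, start Z0 = {Store, Crit, Recv, Grant}, add states with some successor in Z. Z1 = {Store, Crit, Recv, Sync, Grant}; fixed.
Sat(EF (idle ∨ full)) = {Store, Crit, Recv, Sync, Grant}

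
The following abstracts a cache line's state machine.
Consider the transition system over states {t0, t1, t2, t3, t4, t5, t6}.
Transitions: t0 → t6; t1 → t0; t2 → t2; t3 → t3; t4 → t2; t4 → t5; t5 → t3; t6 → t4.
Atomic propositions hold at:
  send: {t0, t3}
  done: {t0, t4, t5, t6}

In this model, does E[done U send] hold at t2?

E[done U send]: least fixpoint, start Z0 = Sat(send) = {t0, t3}, add states in Sat(done) with some successor in Z. Z1 = {t0, t3, t5}; Z2 = {t0, t3, t4, t5}; Z3 = {t0, t3, t4, t5, t6}; fixed.
Sat(E[done U send]) = {t0, t3, t4, t5, t6}
t2 ∉ Sat(E[done U send]) = {t0, t3, t4, t5, t6}, so the formula does not hold at t2.

No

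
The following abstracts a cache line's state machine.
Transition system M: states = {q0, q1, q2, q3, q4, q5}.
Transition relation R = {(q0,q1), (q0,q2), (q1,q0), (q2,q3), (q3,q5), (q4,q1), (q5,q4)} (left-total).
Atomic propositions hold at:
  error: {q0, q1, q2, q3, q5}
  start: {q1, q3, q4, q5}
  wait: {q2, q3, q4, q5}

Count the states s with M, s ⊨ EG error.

2

EG error: greatest fixpoint, start Z0 = {q0, q1, q2, q3, q5}, keep only states in Sat with some successor in Z. Z1 = {q0, q1, q2, q3}; Z2 = {q0, q1, q2}; Z3 = {q0, q1}; fixed.
Sat(EG error) = {q0, q1}
|Sat(EG error)| = |{q0, q1}| = 2.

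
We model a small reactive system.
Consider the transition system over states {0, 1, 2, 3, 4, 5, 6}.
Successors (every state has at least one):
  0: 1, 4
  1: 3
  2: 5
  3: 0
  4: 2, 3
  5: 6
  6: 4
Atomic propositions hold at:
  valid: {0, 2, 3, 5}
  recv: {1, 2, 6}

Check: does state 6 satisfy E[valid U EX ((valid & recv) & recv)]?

No

Sat(valid & recv) = {2}
Sat((valid & recv) & recv) = {2}
Sat(EX ((valid & recv) & recv)) = {s : some successor in {2}} = {4}
E[valid U EX ((valid & recv) & recv)]: least fixpoint, start Z0 = Sat(EX ((valid & recv) & recv)) = {4}, add states in Sat(valid) with some successor in Z. Z1 = {0, 4}; Z2 = {0, 3, 4}; fixed.
Sat(E[valid U EX ((valid & recv) & recv)]) = {0, 3, 4}
6 ∉ Sat(E[valid U EX ((valid & recv) & recv)]) = {0, 3, 4}, so the formula does not hold at 6.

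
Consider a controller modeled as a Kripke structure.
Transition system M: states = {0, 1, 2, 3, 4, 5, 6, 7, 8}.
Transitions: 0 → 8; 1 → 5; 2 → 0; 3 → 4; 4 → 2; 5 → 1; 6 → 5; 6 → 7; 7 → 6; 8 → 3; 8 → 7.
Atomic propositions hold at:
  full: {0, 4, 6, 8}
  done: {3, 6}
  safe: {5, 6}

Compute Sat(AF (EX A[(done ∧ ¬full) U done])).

Sat(¬full) = {1, 2, 3, 5, 7}
Sat(done ∧ ¬full) = {3}
A[(done ∧ ¬full) U done]: least fixpoint, start Z0 = Sat(done) = {3, 6}, add states in Sat(done ∧ ¬full) with every successor in Z. Already a fixed point.
Sat(A[(done ∧ ¬full) U done]) = {3, 6}
Sat(EX A[(done ∧ ¬full) U done]) = {s : some successor in {3, 6}} = {7, 8}
AF (EX A[(done ∧ ¬full) U done]): least fixpoint, start Z0 = {7, 8}, add states with every successor in Z. Z1 = {0, 7, 8}; Z2 = {0, 2, 7, 8}; Z3 = {0, 2, 4, 7, 8}; Z4 = {0, 2, 3, 4, 7, 8}; fixed.
Sat(AF (EX A[(done ∧ ¬full) U done])) = {0, 2, 3, 4, 7, 8}

{0, 2, 3, 4, 7, 8}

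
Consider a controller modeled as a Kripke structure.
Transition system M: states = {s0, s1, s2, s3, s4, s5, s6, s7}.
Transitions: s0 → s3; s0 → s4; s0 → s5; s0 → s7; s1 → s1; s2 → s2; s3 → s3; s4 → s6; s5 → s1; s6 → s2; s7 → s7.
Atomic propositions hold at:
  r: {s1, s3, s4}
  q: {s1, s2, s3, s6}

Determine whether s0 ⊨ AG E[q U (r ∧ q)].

Sat(r ∧ q) = {s1, s3}
E[q U (r ∧ q)]: least fixpoint, start Z0 = Sat((r ∧ q)) = {s1, s3}, add states in Sat(q) with some successor in Z. Already a fixed point.
Sat(E[q U (r ∧ q)]) = {s1, s3}
AG E[q U (r ∧ q)]: greatest fixpoint, start Z0 = {s1, s3}, keep only states in Sat with every successor in Z. Already a fixed point.
Sat(AG E[q U (r ∧ q)]) = {s1, s3}
s0 ∉ Sat(AG E[q U (r ∧ q)]) = {s1, s3}, so the formula does not hold at s0.

No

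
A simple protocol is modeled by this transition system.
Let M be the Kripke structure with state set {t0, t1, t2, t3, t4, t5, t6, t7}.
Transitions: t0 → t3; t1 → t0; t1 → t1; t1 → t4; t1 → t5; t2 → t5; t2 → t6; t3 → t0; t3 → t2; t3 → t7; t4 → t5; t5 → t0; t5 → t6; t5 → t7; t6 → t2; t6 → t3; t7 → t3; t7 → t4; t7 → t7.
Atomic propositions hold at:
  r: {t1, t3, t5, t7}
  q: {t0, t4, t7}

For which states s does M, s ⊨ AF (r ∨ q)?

{t0, t1, t3, t4, t5, t7}

Sat(r ∨ q) = {t0, t1, t3, t4, t5, t7}
AF (r ∨ q): least fixpoint, start Z0 = {t0, t1, t3, t4, t5, t7}, add states with every successor in Z. Already a fixed point.
Sat(AF (r ∨ q)) = {t0, t1, t3, t4, t5, t7}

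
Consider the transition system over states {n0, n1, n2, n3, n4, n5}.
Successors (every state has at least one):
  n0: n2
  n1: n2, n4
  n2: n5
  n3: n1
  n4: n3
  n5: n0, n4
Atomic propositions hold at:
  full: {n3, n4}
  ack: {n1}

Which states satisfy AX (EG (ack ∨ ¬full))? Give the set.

Sat(¬full) = {n0, n1, n2, n5}
Sat(ack ∨ ¬full) = {n0, n1, n2, n5}
EG (ack ∨ ¬full): greatest fixpoint, start Z0 = {n0, n1, n2, n5}, keep only states in Sat with some successor in Z. Already a fixed point.
Sat(EG (ack ∨ ¬full)) = {n0, n1, n2, n5}
Sat(AX (EG (ack ∨ ¬full))) = {s : every successor in {n0, n1, n2, n5}} = {n0, n2, n3}

{n0, n2, n3}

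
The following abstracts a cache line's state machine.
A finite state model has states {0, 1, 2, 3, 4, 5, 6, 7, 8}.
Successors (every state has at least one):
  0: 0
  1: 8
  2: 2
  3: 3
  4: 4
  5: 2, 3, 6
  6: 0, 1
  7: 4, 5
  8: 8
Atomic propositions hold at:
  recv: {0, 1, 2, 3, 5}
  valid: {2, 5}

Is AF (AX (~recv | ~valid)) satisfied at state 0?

Yes

Sat(~recv) = {4, 6, 7, 8}
Sat(~valid) = {0, 1, 3, 4, 6, 7, 8}
Sat(~recv | ~valid) = {0, 1, 3, 4, 6, 7, 8}
Sat(AX (~recv | ~valid)) = {s : every successor in {0, 1, 3, 4, 6, 7, 8}} = {0, 1, 3, 4, 6, 8}
AF (AX (~recv | ~valid)): least fixpoint, start Z0 = {0, 1, 3, 4, 6, 8}, add states with every successor in Z. Already a fixed point.
Sat(AF (AX (~recv | ~valid))) = {0, 1, 3, 4, 6, 8}
0 ∈ Sat(AF (AX (~recv | ~valid))) = {0, 1, 3, 4, 6, 8}, so the formula holds at 0.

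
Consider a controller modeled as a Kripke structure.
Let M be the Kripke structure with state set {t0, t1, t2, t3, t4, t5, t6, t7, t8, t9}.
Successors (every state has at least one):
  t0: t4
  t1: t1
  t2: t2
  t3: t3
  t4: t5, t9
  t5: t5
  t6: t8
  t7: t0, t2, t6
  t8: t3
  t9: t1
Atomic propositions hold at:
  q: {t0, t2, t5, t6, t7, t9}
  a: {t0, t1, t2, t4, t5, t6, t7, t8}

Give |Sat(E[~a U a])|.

9

Sat(~a) = {t3, t9}
E[~a U a]: least fixpoint, start Z0 = Sat(a) = {t0, t1, t2, t4, t5, t6, t7, t8}, add states in Sat(~a) with some successor in Z. Z1 = {t0, t1, t2, t4, t5, t6, t7, t8, t9}; fixed.
Sat(E[~a U a]) = {t0, t1, t2, t4, t5, t6, t7, t8, t9}
|Sat(E[~a U a])| = |{t0, t1, t2, t4, t5, t6, t7, t8, t9}| = 9.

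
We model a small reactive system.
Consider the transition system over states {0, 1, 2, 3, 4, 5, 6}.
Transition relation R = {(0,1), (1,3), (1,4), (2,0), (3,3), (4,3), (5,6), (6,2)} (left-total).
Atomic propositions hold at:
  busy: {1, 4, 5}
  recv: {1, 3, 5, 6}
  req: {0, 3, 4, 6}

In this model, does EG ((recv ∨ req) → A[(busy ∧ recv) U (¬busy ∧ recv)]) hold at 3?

Sat(recv ∨ req) = {0, 1, 3, 4, 5, 6}
Sat(busy ∧ recv) = {1, 5}
Sat(¬busy) = {0, 2, 3, 6}
Sat(¬busy ∧ recv) = {3, 6}
A[(busy ∧ recv) U (¬busy ∧ recv)]: least fixpoint, start Z0 = Sat((¬busy ∧ recv)) = {3, 6}, add states in Sat(busy ∧ recv) with every successor in Z. Z1 = {3, 5, 6}; fixed.
Sat(A[(busy ∧ recv) U (¬busy ∧ recv)]) = {3, 5, 6}
Sat((recv ∨ req) → A[(busy ∧ recv) U (¬busy ∧ recv)]) = {2, 3, 5, 6}
EG ((recv ∨ req) → A[(busy ∧ recv) U (¬busy ∧ recv)]): greatest fixpoint, start Z0 = {2, 3, 5, 6}, keep only states in Sat with some successor in Z. Z1 = {3, 5, 6}; Z2 = {3, 5}; Z3 = {3}; fixed.
Sat(EG ((recv ∨ req) → A[(busy ∧ recv) U (¬busy ∧ recv)])) = {3}
3 ∈ Sat(EG ((recv ∨ req) → A[(busy ∧ recv) U (¬busy ∧ recv)])) = {3}, so the formula holds at 3.

Yes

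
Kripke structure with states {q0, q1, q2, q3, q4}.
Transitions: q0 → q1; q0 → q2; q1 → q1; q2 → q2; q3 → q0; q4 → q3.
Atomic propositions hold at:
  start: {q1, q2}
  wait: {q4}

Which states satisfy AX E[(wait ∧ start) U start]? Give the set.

{q0, q1, q2}

Sat(wait ∧ start) = ∅
E[(wait ∧ start) U start]: least fixpoint, start Z0 = Sat(start) = {q1, q2}, add states in Sat(wait ∧ start) with some successor in Z. Already a fixed point.
Sat(E[(wait ∧ start) U start]) = {q1, q2}
Sat(AX E[(wait ∧ start) U start]) = {s : every successor in {q1, q2}} = {q0, q1, q2}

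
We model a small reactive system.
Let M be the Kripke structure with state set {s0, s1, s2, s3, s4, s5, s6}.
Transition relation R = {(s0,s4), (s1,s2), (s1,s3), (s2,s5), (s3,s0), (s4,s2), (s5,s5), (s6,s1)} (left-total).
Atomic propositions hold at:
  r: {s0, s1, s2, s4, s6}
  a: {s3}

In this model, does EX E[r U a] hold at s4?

E[r U a]: least fixpoint, start Z0 = Sat(a) = {s3}, add states in Sat(r) with some successor in Z. Z1 = {s1, s3}; Z2 = {s1, s3, s6}; fixed.
Sat(E[r U a]) = {s1, s3, s6}
Sat(EX E[r U a]) = {s : some successor in {s1, s3, s6}} = {s1, s6}
s4 ∉ Sat(EX E[r U a]) = {s1, s6}, so the formula does not hold at s4.

No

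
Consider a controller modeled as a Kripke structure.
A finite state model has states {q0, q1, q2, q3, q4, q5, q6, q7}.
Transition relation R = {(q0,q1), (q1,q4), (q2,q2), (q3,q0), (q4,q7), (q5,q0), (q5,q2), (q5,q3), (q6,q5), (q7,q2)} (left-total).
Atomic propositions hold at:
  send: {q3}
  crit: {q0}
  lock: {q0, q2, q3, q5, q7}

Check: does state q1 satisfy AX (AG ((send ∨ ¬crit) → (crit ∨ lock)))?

No

Sat(¬crit) = {q1, q2, q3, q4, q5, q6, q7}
Sat(send ∨ ¬crit) = {q1, q2, q3, q4, q5, q6, q7}
Sat(crit ∨ lock) = {q0, q2, q3, q5, q7}
Sat((send ∨ ¬crit) → (crit ∨ lock)) = {q0, q2, q3, q5, q7}
AG ((send ∨ ¬crit) → (crit ∨ lock)): greatest fixpoint, start Z0 = {q0, q2, q3, q5, q7}, keep only states in Sat with every successor in Z. Z1 = {q2, q3, q5, q7}; Z2 = {q2, q7}; fixed.
Sat(AG ((send ∨ ¬crit) → (crit ∨ lock))) = {q2, q7}
Sat(AX (AG ((send ∨ ¬crit) → (crit ∨ lock)))) = {s : every successor in {q2, q7}} = {q2, q4, q7}
q1 ∉ Sat(AX (AG ((send ∨ ¬crit) → (crit ∨ lock)))) = {q2, q4, q7}, so the formula does not hold at q1.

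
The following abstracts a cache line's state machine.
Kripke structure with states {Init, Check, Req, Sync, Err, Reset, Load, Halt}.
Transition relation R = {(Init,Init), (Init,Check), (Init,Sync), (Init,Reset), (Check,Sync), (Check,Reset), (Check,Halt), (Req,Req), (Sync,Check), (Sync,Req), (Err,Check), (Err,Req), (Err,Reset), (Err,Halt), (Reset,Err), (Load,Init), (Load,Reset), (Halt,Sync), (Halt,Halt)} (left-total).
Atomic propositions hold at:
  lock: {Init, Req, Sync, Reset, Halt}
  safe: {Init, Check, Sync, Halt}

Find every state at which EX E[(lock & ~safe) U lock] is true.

Sat(~safe) = {Req, Err, Reset, Load}
Sat(lock & ~safe) = {Req, Reset}
E[(lock & ~safe) U lock]: least fixpoint, start Z0 = Sat(lock) = {Init, Req, Sync, Reset, Halt}, add states in Sat(lock & ~safe) with some successor in Z. Already a fixed point.
Sat(E[(lock & ~safe) U lock]) = {Init, Req, Sync, Reset, Halt}
Sat(EX E[(lock & ~safe) U lock]) = {s : some successor in {Init, Req, Sync, Reset, Halt}} = {Init, Check, Req, Sync, Err, Load, Halt}

{Init, Check, Req, Sync, Err, Load, Halt}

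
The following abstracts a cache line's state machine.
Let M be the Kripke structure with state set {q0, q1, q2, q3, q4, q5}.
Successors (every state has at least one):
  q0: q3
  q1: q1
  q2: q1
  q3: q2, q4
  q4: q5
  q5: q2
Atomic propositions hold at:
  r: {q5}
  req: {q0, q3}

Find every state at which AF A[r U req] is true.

{q0, q3}

A[r U req]: least fixpoint, start Z0 = Sat(req) = {q0, q3}, add states in Sat(r) with every successor in Z. Already a fixed point.
Sat(A[r U req]) = {q0, q3}
AF A[r U req]: least fixpoint, start Z0 = {q0, q3}, add states with every successor in Z. Already a fixed point.
Sat(AF A[r U req]) = {q0, q3}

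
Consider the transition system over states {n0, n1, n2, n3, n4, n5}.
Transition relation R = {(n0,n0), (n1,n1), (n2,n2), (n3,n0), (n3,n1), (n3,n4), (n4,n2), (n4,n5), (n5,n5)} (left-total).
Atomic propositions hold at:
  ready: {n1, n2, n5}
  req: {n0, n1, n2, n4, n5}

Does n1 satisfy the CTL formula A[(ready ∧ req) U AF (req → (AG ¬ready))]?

Sat(ready ∧ req) = {n1, n2, n5}
Sat(¬ready) = {n0, n3, n4}
AG ¬ready: greatest fixpoint, start Z0 = {n0, n3, n4}, keep only states in Sat with every successor in Z. Z1 = {n0}; fixed.
Sat(AG ¬ready) = {n0}
Sat(req → (AG ¬ready)) = {n0, n3}
AF (req → (AG ¬ready)): least fixpoint, start Z0 = {n0, n3}, add states with every successor in Z. Already a fixed point.
Sat(AF (req → (AG ¬ready))) = {n0, n3}
A[(ready ∧ req) U AF (req → (AG ¬ready))]: least fixpoint, start Z0 = Sat(AF (req → (AG ¬ready))) = {n0, n3}, add states in Sat(ready ∧ req) with every successor in Z. Already a fixed point.
Sat(A[(ready ∧ req) U AF (req → (AG ¬ready))]) = {n0, n3}
n1 ∉ Sat(A[(ready ∧ req) U AF (req → (AG ¬ready))]) = {n0, n3}, so the formula does not hold at n1.

No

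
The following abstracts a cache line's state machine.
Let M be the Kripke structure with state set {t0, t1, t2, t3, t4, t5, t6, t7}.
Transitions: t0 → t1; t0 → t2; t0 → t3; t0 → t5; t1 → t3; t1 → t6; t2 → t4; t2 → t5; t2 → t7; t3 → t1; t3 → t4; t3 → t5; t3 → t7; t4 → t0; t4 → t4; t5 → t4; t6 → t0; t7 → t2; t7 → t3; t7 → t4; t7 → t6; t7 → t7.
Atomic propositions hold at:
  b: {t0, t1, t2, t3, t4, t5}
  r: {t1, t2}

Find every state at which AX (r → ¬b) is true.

{t1, t2, t4, t5, t6}

Sat(¬b) = {t6, t7}
Sat(r → ¬b) = {t0, t3, t4, t5, t6, t7}
Sat(AX (r → ¬b)) = {s : every successor in {t0, t3, t4, t5, t6, t7}} = {t1, t2, t4, t5, t6}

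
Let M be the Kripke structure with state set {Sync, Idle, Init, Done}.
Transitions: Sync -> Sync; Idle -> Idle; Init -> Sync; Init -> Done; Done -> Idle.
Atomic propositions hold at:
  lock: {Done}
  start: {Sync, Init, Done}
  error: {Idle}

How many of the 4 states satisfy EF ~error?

Sat(~error) = {Sync, Init, Done}
EF ~error: least fixpoint, start Z0 = {Sync, Init, Done}, add states with some successor in Z. Already a fixed point.
Sat(EF ~error) = {Sync, Init, Done}
|Sat(EF ~error)| = |{Sync, Init, Done}| = 3.

3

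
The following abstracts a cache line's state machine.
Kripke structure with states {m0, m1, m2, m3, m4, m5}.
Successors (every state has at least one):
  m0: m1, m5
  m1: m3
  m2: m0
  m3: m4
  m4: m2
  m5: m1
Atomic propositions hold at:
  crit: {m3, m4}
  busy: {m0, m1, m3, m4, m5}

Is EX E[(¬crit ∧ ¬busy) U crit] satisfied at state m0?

No

Sat(¬crit) = {m0, m1, m2, m5}
Sat(¬busy) = {m2}
Sat(¬crit ∧ ¬busy) = {m2}
E[(¬crit ∧ ¬busy) U crit]: least fixpoint, start Z0 = Sat(crit) = {m3, m4}, add states in Sat(¬crit ∧ ¬busy) with some successor in Z. Already a fixed point.
Sat(E[(¬crit ∧ ¬busy) U crit]) = {m3, m4}
Sat(EX E[(¬crit ∧ ¬busy) U crit]) = {s : some successor in {m3, m4}} = {m1, m3}
m0 ∉ Sat(EX E[(¬crit ∧ ¬busy) U crit]) = {m1, m3}, so the formula does not hold at m0.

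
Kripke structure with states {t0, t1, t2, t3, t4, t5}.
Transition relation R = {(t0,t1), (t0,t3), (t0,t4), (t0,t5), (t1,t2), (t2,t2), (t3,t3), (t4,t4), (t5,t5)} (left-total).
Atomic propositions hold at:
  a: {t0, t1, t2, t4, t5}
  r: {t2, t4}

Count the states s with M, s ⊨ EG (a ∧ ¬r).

2

Sat(¬r) = {t0, t1, t3, t5}
Sat(a ∧ ¬r) = {t0, t1, t5}
EG (a ∧ ¬r): greatest fixpoint, start Z0 = {t0, t1, t5}, keep only states in Sat with some successor in Z. Z1 = {t0, t5}; fixed.
Sat(EG (a ∧ ¬r)) = {t0, t5}
|Sat(EG (a ∧ ¬r))| = |{t0, t5}| = 2.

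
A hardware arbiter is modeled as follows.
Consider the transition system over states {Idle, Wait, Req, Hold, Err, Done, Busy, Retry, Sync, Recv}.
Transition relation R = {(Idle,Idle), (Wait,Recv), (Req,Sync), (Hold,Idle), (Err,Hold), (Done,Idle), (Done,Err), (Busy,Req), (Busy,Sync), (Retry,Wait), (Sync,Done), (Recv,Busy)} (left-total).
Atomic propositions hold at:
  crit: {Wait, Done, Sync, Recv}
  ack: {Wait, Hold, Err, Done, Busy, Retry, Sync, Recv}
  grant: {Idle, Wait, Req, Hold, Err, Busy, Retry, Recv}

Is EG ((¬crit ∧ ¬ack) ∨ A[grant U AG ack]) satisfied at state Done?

Sat(¬crit) = {Idle, Req, Hold, Err, Busy, Retry}
Sat(¬ack) = {Idle, Req}
Sat(¬crit ∧ ¬ack) = {Idle, Req}
AG ack: greatest fixpoint, start Z0 = {Wait, Hold, Err, Done, Busy, Retry, Sync, Recv}, keep only states in Sat with every successor in Z. Z1 = {Wait, Err, Retry, Sync, Recv}; Z2 = {Wait, Retry}; Z3 = {Retry}; Z4 = ∅; fixed.
Sat(AG ack) = ∅
A[grant U AG ack]: least fixpoint, start Z0 = Sat(AG ack) = ∅, add states in Sat(grant) with every successor in Z. Already a fixed point.
Sat(A[grant U AG ack]) = ∅
Sat((¬crit ∧ ¬ack) ∨ A[grant U AG ack]) = {Idle, Req}
EG ((¬crit ∧ ¬ack) ∨ A[grant U AG ack]): greatest fixpoint, start Z0 = {Idle, Req}, keep only states in Sat with some successor in Z. Z1 = {Idle}; fixed.
Sat(EG ((¬crit ∧ ¬ack) ∨ A[grant U AG ack])) = {Idle}
Done ∉ Sat(EG ((¬crit ∧ ¬ack) ∨ A[grant U AG ack])) = {Idle}, so the formula does not hold at Done.

No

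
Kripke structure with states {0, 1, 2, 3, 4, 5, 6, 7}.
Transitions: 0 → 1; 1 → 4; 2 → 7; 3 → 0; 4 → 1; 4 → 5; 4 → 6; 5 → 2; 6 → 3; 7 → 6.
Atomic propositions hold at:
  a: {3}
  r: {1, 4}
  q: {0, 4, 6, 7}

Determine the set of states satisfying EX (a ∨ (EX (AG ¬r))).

Sat(¬r) = {0, 2, 3, 5, 6, 7}
AG ¬r: greatest fixpoint, start Z0 = {0, 2, 3, 5, 6, 7}, keep only states in Sat with every successor in Z. Z1 = {2, 3, 5, 6, 7}; Z2 = {2, 5, 6, 7}; Z3 = {2, 5, 7}; Z4 = {2, 5}; Z5 = {5}; Z6 = ∅; fixed.
Sat(AG ¬r) = ∅
Sat(EX (AG ¬r)) = {s : some successor in ∅} = ∅
Sat(a ∨ (EX (AG ¬r))) = {3}
Sat(EX (a ∨ (EX (AG ¬r)))) = {s : some successor in {3}} = {6}

{6}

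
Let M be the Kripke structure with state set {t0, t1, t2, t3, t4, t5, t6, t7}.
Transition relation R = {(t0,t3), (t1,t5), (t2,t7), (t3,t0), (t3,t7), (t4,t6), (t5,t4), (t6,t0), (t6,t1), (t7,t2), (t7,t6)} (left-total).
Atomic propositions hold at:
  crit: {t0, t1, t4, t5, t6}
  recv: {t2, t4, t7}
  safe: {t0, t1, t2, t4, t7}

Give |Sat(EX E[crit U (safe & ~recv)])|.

6

Sat(~recv) = {t0, t1, t3, t5, t6}
Sat(safe & ~recv) = {t0, t1}
E[crit U (safe & ~recv)]: least fixpoint, start Z0 = Sat((safe & ~recv)) = {t0, t1}, add states in Sat(crit) with some successor in Z. Z1 = {t0, t1, t6}; Z2 = {t0, t1, t4, t6}; Z3 = {t0, t1, t4, t5, t6}; fixed.
Sat(E[crit U (safe & ~recv)]) = {t0, t1, t4, t5, t6}
Sat(EX E[crit U (safe & ~recv)]) = {s : some successor in {t0, t1, t4, t5, t6}} = {t1, t3, t4, t5, t6, t7}
|Sat(EX E[crit U (safe & ~recv)])| = |{t1, t3, t4, t5, t6, t7}| = 6.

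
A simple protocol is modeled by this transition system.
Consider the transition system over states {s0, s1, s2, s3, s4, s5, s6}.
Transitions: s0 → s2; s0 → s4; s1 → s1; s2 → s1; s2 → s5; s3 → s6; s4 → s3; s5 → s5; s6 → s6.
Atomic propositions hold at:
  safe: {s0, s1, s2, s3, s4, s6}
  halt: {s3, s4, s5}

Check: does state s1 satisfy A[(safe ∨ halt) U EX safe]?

Sat(safe ∨ halt) = {s0, s1, s2, s3, s4, s5, s6}
Sat(EX safe) = {s : some successor in {s0, s1, s2, s3, s4, s6}} = {s0, s1, s2, s3, s4, s6}
A[(safe ∨ halt) U EX safe]: least fixpoint, start Z0 = Sat(EX safe) = {s0, s1, s2, s3, s4, s6}, add states in Sat(safe ∨ halt) with every successor in Z. Already a fixed point.
Sat(A[(safe ∨ halt) U EX safe]) = {s0, s1, s2, s3, s4, s6}
s1 ∈ Sat(A[(safe ∨ halt) U EX safe]) = {s0, s1, s2, s3, s4, s6}, so the formula holds at s1.

Yes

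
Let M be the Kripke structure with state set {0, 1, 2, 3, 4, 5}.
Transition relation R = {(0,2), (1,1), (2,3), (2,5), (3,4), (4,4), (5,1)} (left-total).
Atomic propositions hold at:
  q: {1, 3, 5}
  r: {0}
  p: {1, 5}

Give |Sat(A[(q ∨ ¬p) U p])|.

Sat(¬p) = {0, 2, 3, 4}
Sat(q ∨ ¬p) = {0, 1, 2, 3, 4, 5}
A[(q ∨ ¬p) U p]: least fixpoint, start Z0 = Sat(p) = {1, 5}, add states in Sat(q ∨ ¬p) with every successor in Z. Already a fixed point.
Sat(A[(q ∨ ¬p) U p]) = {1, 5}
|Sat(A[(q ∨ ¬p) U p])| = |{1, 5}| = 2.

2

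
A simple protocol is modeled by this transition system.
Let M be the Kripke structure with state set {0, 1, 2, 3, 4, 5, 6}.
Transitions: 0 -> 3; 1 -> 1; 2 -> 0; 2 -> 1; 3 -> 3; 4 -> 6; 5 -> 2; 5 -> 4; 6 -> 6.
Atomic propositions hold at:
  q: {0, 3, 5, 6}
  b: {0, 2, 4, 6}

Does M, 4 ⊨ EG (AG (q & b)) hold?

No

Sat(q & b) = {0, 6}
AG (q & b): greatest fixpoint, start Z0 = {0, 6}, keep only states in Sat with every successor in Z. Z1 = {6}; fixed.
Sat(AG (q & b)) = {6}
EG (AG (q & b)): greatest fixpoint, start Z0 = {6}, keep only states in Sat with some successor in Z. Already a fixed point.
Sat(EG (AG (q & b))) = {6}
4 ∉ Sat(EG (AG (q & b))) = {6}, so the formula does not hold at 4.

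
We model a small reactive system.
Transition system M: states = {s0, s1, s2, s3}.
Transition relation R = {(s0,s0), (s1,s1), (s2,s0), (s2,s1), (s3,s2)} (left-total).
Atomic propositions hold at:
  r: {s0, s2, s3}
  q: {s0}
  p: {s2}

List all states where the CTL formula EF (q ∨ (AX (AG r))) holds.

{s0, s2, s3}

AG r: greatest fixpoint, start Z0 = {s0, s2, s3}, keep only states in Sat with every successor in Z. Z1 = {s0, s3}; Z2 = {s0}; fixed.
Sat(AG r) = {s0}
Sat(AX (AG r)) = {s : every successor in {s0}} = {s0}
Sat(q ∨ (AX (AG r))) = {s0}
EF (q ∨ (AX (AG r))): least fixpoint, start Z0 = {s0}, add states with some successor in Z. Z1 = {s0, s2}; Z2 = {s0, s2, s3}; fixed.
Sat(EF (q ∨ (AX (AG r)))) = {s0, s2, s3}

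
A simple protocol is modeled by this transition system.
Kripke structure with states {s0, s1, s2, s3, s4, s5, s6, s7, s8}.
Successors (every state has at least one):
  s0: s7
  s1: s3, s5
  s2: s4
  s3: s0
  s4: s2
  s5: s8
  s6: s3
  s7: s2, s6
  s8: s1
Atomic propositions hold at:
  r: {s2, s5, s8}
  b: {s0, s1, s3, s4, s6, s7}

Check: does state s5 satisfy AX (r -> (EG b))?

EG b: greatest fixpoint, start Z0 = {s0, s1, s3, s4, s6, s7}, keep only states in Sat with some successor in Z. Z1 = {s0, s1, s3, s6, s7}; fixed.
Sat(EG b) = {s0, s1, s3, s6, s7}
Sat(r -> (EG b)) = {s0, s1, s3, s4, s6, s7}
Sat(AX (r -> (EG b))) = {s : every successor in {s0, s1, s3, s4, s6, s7}} = {s0, s2, s3, s6, s8}
s5 ∉ Sat(AX (r -> (EG b))) = {s0, s2, s3, s6, s8}, so the formula does not hold at s5.

No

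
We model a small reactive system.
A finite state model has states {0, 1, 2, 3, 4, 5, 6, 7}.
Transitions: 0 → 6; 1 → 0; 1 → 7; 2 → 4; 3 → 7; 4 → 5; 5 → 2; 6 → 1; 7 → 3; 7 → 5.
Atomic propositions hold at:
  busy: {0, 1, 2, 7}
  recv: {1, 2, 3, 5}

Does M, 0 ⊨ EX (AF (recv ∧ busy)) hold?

Sat(recv ∧ busy) = {1, 2}
AF (recv ∧ busy): least fixpoint, start Z0 = {1, 2}, add states with every successor in Z. Z1 = {1, 2, 5, 6}; Z2 = {0, 1, 2, 4, 5, 6}; fixed.
Sat(AF (recv ∧ busy)) = {0, 1, 2, 4, 5, 6}
Sat(EX (AF (recv ∧ busy))) = {s : some successor in {0, 1, 2, 4, 5, 6}} = {0, 1, 2, 4, 5, 6, 7}
0 ∈ Sat(EX (AF (recv ∧ busy))) = {0, 1, 2, 4, 5, 6, 7}, so the formula holds at 0.

Yes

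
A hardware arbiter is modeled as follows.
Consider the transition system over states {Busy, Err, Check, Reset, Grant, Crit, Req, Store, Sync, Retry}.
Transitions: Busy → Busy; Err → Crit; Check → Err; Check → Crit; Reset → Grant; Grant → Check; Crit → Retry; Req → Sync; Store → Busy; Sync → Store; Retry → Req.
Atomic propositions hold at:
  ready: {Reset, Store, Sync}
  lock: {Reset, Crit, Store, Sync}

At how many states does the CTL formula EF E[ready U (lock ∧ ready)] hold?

9

Sat(lock ∧ ready) = {Reset, Store, Sync}
E[ready U (lock ∧ ready)]: least fixpoint, start Z0 = Sat((lock ∧ ready)) = {Reset, Store, Sync}, add states in Sat(ready) with some successor in Z. Already a fixed point.
Sat(E[ready U (lock ∧ ready)]) = {Reset, Store, Sync}
EF E[ready U (lock ∧ ready)]: least fixpoint, start Z0 = {Reset, Store, Sync}, add states with some successor in Z. Z1 = {Reset, Req, Store, Sync}; Z2 = {Reset, Req, Store, Sync, Retry}; Z3 = {Reset, Crit, Req, Store, Sync, Retry}; Z4 = {Err, Check, Reset, Crit, Req, Store, Sync, Retry}; Z5 = {Err, Check, Reset, Grant, Crit, Req, Store, Sync, Retry}; fixed.
Sat(EF E[ready U (lock ∧ ready)]) = {Err, Check, Reset, Grant, Crit, Req, Store, Sync, Retry}
|Sat(EF E[ready U (lock ∧ ready)])| = |{Err, Check, Reset, Grant, Crit, Req, Store, Sync, Retry}| = 9.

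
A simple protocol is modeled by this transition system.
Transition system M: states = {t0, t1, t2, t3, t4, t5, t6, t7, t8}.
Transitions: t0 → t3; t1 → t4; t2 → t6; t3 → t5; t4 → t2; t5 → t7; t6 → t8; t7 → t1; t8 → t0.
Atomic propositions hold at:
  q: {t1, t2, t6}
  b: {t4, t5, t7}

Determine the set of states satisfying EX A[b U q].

{t1, t2, t3, t4, t5, t7}

A[b U q]: least fixpoint, start Z0 = Sat(q) = {t1, t2, t6}, add states in Sat(b) with every successor in Z. Z1 = {t1, t2, t4, t6, t7}; Z2 = {t1, t2, t4, t5, t6, t7}; fixed.
Sat(A[b U q]) = {t1, t2, t4, t5, t6, t7}
Sat(EX A[b U q]) = {s : some successor in {t1, t2, t4, t5, t6, t7}} = {t1, t2, t3, t4, t5, t7}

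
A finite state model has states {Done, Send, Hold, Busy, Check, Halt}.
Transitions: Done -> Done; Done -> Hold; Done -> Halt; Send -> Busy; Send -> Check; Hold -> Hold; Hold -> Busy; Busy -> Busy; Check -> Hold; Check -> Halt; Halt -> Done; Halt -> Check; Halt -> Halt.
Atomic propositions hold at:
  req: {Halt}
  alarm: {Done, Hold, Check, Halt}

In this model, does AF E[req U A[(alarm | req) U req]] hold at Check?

No

Sat(alarm | req) = {Done, Hold, Check, Halt}
A[(alarm | req) U req]: least fixpoint, start Z0 = Sat(req) = {Halt}, add states in Sat(alarm | req) with every successor in Z. Already a fixed point.
Sat(A[(alarm | req) U req]) = {Halt}
E[req U A[(alarm | req) U req]]: least fixpoint, start Z0 = Sat(A[(alarm | req) U req]) = {Halt}, add states in Sat(req) with some successor in Z. Already a fixed point.
Sat(E[req U A[(alarm | req) U req]]) = {Halt}
AF E[req U A[(alarm | req) U req]]: least fixpoint, start Z0 = {Halt}, add states with every successor in Z. Already a fixed point.
Sat(AF E[req U A[(alarm | req) U req]]) = {Halt}
Check ∉ Sat(AF E[req U A[(alarm | req) U req]]) = {Halt}, so the formula does not hold at Check.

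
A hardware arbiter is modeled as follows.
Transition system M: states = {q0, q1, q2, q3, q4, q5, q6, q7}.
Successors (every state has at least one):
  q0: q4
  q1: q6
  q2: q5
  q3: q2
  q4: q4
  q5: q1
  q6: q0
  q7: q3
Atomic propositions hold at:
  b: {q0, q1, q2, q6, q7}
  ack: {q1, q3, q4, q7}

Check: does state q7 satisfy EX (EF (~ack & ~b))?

Sat(~ack) = {q0, q2, q5, q6}
Sat(~b) = {q3, q4, q5}
Sat(~ack & ~b) = {q5}
EF (~ack & ~b): least fixpoint, start Z0 = {q5}, add states with some successor in Z. Z1 = {q2, q5}; Z2 = {q2, q3, q5}; Z3 = {q2, q3, q5, q7}; fixed.
Sat(EF (~ack & ~b)) = {q2, q3, q5, q7}
Sat(EX (EF (~ack & ~b))) = {s : some successor in {q2, q3, q5, q7}} = {q2, q3, q7}
q7 ∈ Sat(EX (EF (~ack & ~b))) = {q2, q3, q7}, so the formula holds at q7.

Yes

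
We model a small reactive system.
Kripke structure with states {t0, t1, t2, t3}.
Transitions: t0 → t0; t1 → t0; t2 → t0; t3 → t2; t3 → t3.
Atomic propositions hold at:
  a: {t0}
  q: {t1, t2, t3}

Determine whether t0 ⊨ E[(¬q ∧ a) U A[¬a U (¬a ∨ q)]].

No

Sat(¬q) = {t0}
Sat(¬q ∧ a) = {t0}
Sat(¬a) = {t1, t2, t3}
Sat(¬a ∨ q) = {t1, t2, t3}
A[¬a U (¬a ∨ q)]: least fixpoint, start Z0 = Sat((¬a ∨ q)) = {t1, t2, t3}, add states in Sat(¬a) with every successor in Z. Already a fixed point.
Sat(A[¬a U (¬a ∨ q)]) = {t1, t2, t3}
E[(¬q ∧ a) U A[¬a U (¬a ∨ q)]]: least fixpoint, start Z0 = Sat(A[¬a U (¬a ∨ q)]) = {t1, t2, t3}, add states in Sat(¬q ∧ a) with some successor in Z. Already a fixed point.
Sat(E[(¬q ∧ a) U A[¬a U (¬a ∨ q)]]) = {t1, t2, t3}
t0 ∉ Sat(E[(¬q ∧ a) U A[¬a U (¬a ∨ q)]]) = {t1, t2, t3}, so the formula does not hold at t0.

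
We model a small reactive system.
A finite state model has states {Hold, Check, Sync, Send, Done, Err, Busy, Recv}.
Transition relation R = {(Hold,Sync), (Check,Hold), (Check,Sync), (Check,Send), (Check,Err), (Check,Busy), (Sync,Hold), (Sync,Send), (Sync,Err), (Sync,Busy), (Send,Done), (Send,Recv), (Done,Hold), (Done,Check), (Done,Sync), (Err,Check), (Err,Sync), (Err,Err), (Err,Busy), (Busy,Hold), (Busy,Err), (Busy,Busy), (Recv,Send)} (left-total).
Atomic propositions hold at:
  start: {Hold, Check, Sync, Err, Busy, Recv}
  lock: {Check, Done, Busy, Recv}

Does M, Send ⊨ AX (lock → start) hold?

Sat(lock → start) = {Hold, Check, Sync, Send, Err, Busy, Recv}
Sat(AX (lock → start)) = {s : every successor in {Hold, Check, Sync, Send, Err, Busy, Recv}} = {Hold, Check, Sync, Done, Err, Busy, Recv}
Send ∉ Sat(AX (lock → start)) = {Hold, Check, Sync, Done, Err, Busy, Recv}, so the formula does not hold at Send.

No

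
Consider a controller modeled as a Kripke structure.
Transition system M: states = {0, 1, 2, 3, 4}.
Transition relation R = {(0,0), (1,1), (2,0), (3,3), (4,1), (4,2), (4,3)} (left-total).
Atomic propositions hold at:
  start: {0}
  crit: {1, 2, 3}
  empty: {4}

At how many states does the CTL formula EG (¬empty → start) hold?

Sat(¬empty) = {0, 1, 2, 3}
Sat(¬empty → start) = {0, 4}
EG (¬empty → start): greatest fixpoint, start Z0 = {0, 4}, keep only states in Sat with some successor in Z. Z1 = {0}; fixed.
Sat(EG (¬empty → start)) = {0}
|Sat(EG (¬empty → start))| = |{0}| = 1.

1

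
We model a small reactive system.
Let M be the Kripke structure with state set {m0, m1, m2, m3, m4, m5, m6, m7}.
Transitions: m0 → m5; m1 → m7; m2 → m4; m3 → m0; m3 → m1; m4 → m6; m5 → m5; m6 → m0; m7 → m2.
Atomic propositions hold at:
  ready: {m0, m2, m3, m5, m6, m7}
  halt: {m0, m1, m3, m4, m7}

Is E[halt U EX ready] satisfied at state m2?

Sat(EX ready) = {s : some successor in {m0, m2, m3, m5, m6, m7}} = {m0, m1, m3, m4, m5, m6, m7}
E[halt U EX ready]: least fixpoint, start Z0 = Sat(EX ready) = {m0, m1, m3, m4, m5, m6, m7}, add states in Sat(halt) with some successor in Z. Already a fixed point.
Sat(E[halt U EX ready]) = {m0, m1, m3, m4, m5, m6, m7}
m2 ∉ Sat(E[halt U EX ready]) = {m0, m1, m3, m4, m5, m6, m7}, so the formula does not hold at m2.

No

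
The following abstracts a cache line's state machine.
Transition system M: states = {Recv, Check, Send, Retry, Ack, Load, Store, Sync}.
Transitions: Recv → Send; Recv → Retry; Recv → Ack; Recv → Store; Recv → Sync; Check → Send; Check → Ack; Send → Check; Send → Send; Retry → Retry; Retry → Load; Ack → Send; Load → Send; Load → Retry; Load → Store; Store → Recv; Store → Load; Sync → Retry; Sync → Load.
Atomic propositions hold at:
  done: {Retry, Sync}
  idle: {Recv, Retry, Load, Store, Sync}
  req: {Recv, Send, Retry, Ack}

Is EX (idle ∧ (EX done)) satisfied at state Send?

Sat(EX done) = {s : some successor in {Retry, Sync}} = {Recv, Retry, Load, Sync}
Sat(idle ∧ (EX done)) = {Recv, Retry, Load, Sync}
Sat(EX (idle ∧ (EX done))) = {s : some successor in {Recv, Retry, Load, Sync}} = {Recv, Retry, Load, Store, Sync}
Send ∉ Sat(EX (idle ∧ (EX done))) = {Recv, Retry, Load, Store, Sync}, so the formula does not hold at Send.

No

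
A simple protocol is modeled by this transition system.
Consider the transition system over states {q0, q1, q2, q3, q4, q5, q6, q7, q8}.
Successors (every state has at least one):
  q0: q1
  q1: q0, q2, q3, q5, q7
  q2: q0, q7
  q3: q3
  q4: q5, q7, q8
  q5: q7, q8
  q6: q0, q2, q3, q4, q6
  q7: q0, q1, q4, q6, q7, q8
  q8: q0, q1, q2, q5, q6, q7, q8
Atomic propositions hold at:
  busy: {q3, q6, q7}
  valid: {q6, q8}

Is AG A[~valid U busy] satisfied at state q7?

Sat(~valid) = {q0, q1, q2, q3, q4, q5, q7}
A[~valid U busy]: least fixpoint, start Z0 = Sat(busy) = {q3, q6, q7}, add states in Sat(~valid) with every successor in Z. Already a fixed point.
Sat(A[~valid U busy]) = {q3, q6, q7}
AG A[~valid U busy]: greatest fixpoint, start Z0 = {q3, q6, q7}, keep only states in Sat with every successor in Z. Z1 = {q3}; fixed.
Sat(AG A[~valid U busy]) = {q3}
q7 ∉ Sat(AG A[~valid U busy]) = {q3}, so the formula does not hold at q7.

No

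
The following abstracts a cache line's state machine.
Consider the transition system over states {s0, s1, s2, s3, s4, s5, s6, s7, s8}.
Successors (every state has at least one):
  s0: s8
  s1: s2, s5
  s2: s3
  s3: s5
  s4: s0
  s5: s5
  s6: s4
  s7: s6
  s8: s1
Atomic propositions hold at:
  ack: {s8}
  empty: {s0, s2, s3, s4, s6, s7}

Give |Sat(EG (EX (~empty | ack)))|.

5

Sat(~empty) = {s1, s5, s8}
Sat(~empty | ack) = {s1, s5, s8}
Sat(EX (~empty | ack)) = {s : some successor in {s1, s5, s8}} = {s0, s1, s3, s5, s8}
EG (EX (~empty | ack)): greatest fixpoint, start Z0 = {s0, s1, s3, s5, s8}, keep only states in Sat with some successor in Z. Already a fixed point.
Sat(EG (EX (~empty | ack))) = {s0, s1, s3, s5, s8}
|Sat(EG (EX (~empty | ack)))| = |{s0, s1, s3, s5, s8}| = 5.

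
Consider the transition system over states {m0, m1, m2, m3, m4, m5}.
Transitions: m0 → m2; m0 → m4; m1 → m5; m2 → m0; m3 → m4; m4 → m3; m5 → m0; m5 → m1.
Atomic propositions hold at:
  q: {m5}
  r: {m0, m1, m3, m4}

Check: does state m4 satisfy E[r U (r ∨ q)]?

Yes

Sat(r ∨ q) = {m0, m1, m3, m4, m5}
E[r U (r ∨ q)]: least fixpoint, start Z0 = Sat((r ∨ q)) = {m0, m1, m3, m4, m5}, add states in Sat(r) with some successor in Z. Already a fixed point.
Sat(E[r U (r ∨ q)]) = {m0, m1, m3, m4, m5}
m4 ∈ Sat(E[r U (r ∨ q)]) = {m0, m1, m3, m4, m5}, so the formula holds at m4.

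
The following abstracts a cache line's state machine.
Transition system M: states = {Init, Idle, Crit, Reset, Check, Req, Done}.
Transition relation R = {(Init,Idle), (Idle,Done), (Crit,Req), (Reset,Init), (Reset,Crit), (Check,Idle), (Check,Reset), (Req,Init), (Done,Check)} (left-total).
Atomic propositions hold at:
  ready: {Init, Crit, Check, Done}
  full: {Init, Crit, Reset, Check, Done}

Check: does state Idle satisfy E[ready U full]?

No

E[ready U full]: least fixpoint, start Z0 = Sat(full) = {Init, Crit, Reset, Check, Done}, add states in Sat(ready) with some successor in Z. Already a fixed point.
Sat(E[ready U full]) = {Init, Crit, Reset, Check, Done}
Idle ∉ Sat(E[ready U full]) = {Init, Crit, Reset, Check, Done}, so the formula does not hold at Idle.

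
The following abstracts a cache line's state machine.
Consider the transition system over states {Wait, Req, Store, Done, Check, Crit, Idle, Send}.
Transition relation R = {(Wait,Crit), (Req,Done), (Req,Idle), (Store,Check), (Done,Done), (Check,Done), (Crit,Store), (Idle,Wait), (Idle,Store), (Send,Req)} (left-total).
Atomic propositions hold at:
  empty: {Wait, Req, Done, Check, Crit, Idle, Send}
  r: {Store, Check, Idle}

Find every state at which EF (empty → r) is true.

Sat(empty → r) = {Store, Check, Idle}
EF (empty → r): least fixpoint, start Z0 = {Store, Check, Idle}, add states with some successor in Z. Z1 = {Req, Store, Check, Crit, Idle}; Z2 = {Wait, Req, Store, Check, Crit, Idle, Send}; fixed.
Sat(EF (empty → r)) = {Wait, Req, Store, Check, Crit, Idle, Send}

{Wait, Req, Store, Check, Crit, Idle, Send}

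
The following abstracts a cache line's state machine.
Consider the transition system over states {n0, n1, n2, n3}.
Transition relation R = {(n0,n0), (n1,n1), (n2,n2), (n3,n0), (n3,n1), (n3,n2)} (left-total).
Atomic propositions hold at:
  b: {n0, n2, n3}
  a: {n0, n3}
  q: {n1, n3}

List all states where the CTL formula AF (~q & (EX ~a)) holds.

Sat(~q) = {n0, n2}
Sat(~a) = {n1, n2}
Sat(EX ~a) = {s : some successor in {n1, n2}} = {n1, n2, n3}
Sat(~q & (EX ~a)) = {n2}
AF (~q & (EX ~a)): least fixpoint, start Z0 = {n2}, add states with every successor in Z. Already a fixed point.
Sat(AF (~q & (EX ~a))) = {n2}

{n2}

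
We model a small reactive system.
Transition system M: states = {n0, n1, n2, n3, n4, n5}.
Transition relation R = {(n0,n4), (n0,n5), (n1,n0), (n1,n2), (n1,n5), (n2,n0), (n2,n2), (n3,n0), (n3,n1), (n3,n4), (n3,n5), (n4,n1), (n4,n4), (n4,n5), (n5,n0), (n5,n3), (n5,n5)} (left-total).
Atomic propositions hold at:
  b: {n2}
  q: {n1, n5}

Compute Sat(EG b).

{n2}

EG b: greatest fixpoint, start Z0 = {n2}, keep only states in Sat with some successor in Z. Already a fixed point.
Sat(EG b) = {n2}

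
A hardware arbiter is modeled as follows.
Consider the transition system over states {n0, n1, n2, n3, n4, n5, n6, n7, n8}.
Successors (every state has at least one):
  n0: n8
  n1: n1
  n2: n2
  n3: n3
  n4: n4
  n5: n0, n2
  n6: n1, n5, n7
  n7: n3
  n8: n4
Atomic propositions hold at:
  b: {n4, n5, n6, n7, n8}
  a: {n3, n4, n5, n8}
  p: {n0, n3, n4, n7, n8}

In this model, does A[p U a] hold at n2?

A[p U a]: least fixpoint, start Z0 = Sat(a) = {n3, n4, n5, n8}, add states in Sat(p) with every successor in Z. Z1 = {n0, n3, n4, n5, n7, n8}; fixed.
Sat(A[p U a]) = {n0, n3, n4, n5, n7, n8}
n2 ∉ Sat(A[p U a]) = {n0, n3, n4, n5, n7, n8}, so the formula does not hold at n2.

No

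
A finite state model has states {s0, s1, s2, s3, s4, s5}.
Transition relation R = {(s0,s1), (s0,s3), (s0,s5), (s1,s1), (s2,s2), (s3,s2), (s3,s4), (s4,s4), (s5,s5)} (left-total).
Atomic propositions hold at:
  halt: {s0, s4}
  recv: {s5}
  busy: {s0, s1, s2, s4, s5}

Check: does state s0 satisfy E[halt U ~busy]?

Yes

Sat(~busy) = {s3}
E[halt U ~busy]: least fixpoint, start Z0 = Sat(~busy) = {s3}, add states in Sat(halt) with some successor in Z. Z1 = {s0, s3}; fixed.
Sat(E[halt U ~busy]) = {s0, s3}
s0 ∈ Sat(E[halt U ~busy]) = {s0, s3}, so the formula holds at s0.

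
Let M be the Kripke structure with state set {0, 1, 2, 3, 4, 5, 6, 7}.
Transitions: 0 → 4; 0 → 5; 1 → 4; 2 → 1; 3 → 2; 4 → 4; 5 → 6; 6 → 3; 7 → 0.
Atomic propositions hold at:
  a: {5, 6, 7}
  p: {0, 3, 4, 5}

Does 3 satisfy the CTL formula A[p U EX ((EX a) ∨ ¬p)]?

Sat(EX a) = {s : some successor in {5, 6, 7}} = {0, 5}
Sat(¬p) = {1, 2, 6, 7}
Sat((EX a) ∨ ¬p) = {0, 1, 2, 5, 6, 7}
Sat(EX ((EX a) ∨ ¬p)) = {s : some successor in {0, 1, 2, 5, 6, 7}} = {0, 2, 3, 5, 7}
A[p U EX ((EX a) ∨ ¬p)]: least fixpoint, start Z0 = Sat(EX ((EX a) ∨ ¬p)) = {0, 2, 3, 5, 7}, add states in Sat(p) with every successor in Z. Already a fixed point.
Sat(A[p U EX ((EX a) ∨ ¬p)]) = {0, 2, 3, 5, 7}
3 ∈ Sat(A[p U EX ((EX a) ∨ ¬p)]) = {0, 2, 3, 5, 7}, so the formula holds at 3.

Yes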